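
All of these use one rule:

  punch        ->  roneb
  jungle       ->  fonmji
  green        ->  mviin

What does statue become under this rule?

kzazoi

p(15)→r(17) and u(20)→o(14) fit y≡15x+0 (mod 26); the inverse of 15 mod 26 is 7. Treating letters as 0–25, the rule is x ↦ 15x + 0 (mod 26).
For statue: s(18)→15·18+0≡10=k; t(19)→15·19+0≡25=z; a(0)→15·0+0≡0=a; t(19)→15·19+0≡25=z; u(20)→15·20+0≡14=o; e(4)→15·4+0≡8=i (all mod 26).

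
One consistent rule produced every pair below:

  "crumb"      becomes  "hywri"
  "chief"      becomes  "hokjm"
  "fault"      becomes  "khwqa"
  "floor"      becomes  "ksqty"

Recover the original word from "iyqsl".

Shifts by position in crumb: pos 0: c→h (+5), pos 1: r→y (+7), pos 2: u→w (+2), pos 3: m→r (+5), pos 4: b→i (+7) — repeating every 3. The shifts repeat in a cycle of length 3: positions 0,1,… shift by +5, +7, +2, then the pattern repeats.
Decoding iyqsl: i−5=d, y−7=r, q−2=o, s−5=n, l−7=e.

drone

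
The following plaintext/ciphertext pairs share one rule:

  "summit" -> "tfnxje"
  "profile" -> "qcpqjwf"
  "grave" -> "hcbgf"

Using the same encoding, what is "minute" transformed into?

Shifts by position in summit: pos 0: s→t (+1), pos 1: u→f (+11), pos 2: m→n (+1), pos 3: m→x (+11) — repeating every 2. The shifts repeat in a cycle of length 2: positions 0,1,… shift by +1, +11, then the pattern repeats.
Applying it to minute: m+1=n, i+11=t, n+1=o, u+11=f, t+1=u, e+11=p.

ntofup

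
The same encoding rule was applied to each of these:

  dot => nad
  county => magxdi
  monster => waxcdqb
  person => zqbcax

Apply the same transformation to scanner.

Two shifts are in play — +12 for a/e/i/o/u, +10 for every other letter.
For scanner: s(cons)+10=c, c(cons)+10=m, a(vowel)+12=m, n(cons)+10=x, n(cons)+10=x, e(vowel)+12=q, r(cons)+10=b.

cmmxxqb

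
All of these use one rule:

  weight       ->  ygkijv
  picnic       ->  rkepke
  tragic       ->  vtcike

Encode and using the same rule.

Compare letters: w→y is +2, e→g is +2, i→k is +2 — a constant shift. Each letter is shifted forward by 2 in the alphabet (a Caesar shift of +2).
For and: a+2=c, n+2=p, d+2=f.

cpf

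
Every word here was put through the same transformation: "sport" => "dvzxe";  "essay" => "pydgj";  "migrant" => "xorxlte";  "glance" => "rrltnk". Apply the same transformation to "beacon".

mklizt

It's a Vigenère-style cipher with numeric key [11,6]: position i shifts by key[i mod 2].
For beacon: b+11=m, e+6=k, a+11=l, c+6=i, o+11=z, n+6=t.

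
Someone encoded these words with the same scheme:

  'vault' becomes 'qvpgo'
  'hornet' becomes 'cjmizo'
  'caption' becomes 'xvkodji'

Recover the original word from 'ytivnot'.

Compare letters: v→q is +21, a→v is +21, u→p is +21 — a constant shift. Every letter moves 21 places later in the alphabet, wrapping around z→a.
Reversing it on ytivnot: y−21=d, t−21=y, i−21=n, v−21=a, n−21=s, o−21=t, t−21=y.

dynasty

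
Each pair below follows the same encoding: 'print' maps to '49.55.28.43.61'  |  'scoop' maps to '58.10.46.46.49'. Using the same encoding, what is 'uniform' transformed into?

64.43.28.19.46.55.40

p(#16)→49 and r(#18)→55: differences scale by 3, so n = 3·pos + 1. The formula is n = 3×(alphabet index, a=1) + 1.
On uniform: u=21→64, n=14→43, i=9→28, f=6→19, o=15→46, r=18→55, m=13→40.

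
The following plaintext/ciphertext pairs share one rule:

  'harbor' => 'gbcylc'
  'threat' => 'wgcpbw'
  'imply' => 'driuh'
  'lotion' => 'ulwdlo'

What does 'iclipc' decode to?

proper

h(7)→g(6) and a(0)→b(1) fit y≡23x+1 (mod 26); the inverse of 23 mod 26 is 17. Each letter's alphabet position (a=0..z=25) is mapped through 23·x+1 mod 26 — an affine cipher.
Decoding iclipc: i(8)→17·(8−1)≡15=p; c(2)→17·(2−1)≡17=r; l(11)→17·(11−1)≡14=o; i(8)→17·(8−1)≡15=p; p(15)→17·(15−1)≡4=e; c(2)→17·(2−1)≡17=r (all mod 26).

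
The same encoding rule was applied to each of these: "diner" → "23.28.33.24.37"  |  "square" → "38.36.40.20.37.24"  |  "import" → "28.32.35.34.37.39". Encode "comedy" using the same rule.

22.34.32.24.23.44

The number is (letter's place in the alphabet, a=1) + 19.
For comedy: c=3→22, o=15→34, m=13→32, e=5→24, d=4→23, y=25→44.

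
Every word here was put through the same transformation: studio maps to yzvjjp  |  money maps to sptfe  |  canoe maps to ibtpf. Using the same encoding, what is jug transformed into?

Vowels shift forward by 1 and consonants shift forward by 6.
Applying it to jug: j(cons)+6=p, u(vowel)+1=v, g(cons)+6=m.

pvm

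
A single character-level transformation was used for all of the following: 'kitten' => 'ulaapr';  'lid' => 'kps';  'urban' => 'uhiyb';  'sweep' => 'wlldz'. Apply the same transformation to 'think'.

rupoa

Two steps: reverse the string, then apply a Caesar shift of +7.
For think: reverse → kniht; then shift: k+7=r, n+7=u, i+7=p, h+7=o, t+7=a.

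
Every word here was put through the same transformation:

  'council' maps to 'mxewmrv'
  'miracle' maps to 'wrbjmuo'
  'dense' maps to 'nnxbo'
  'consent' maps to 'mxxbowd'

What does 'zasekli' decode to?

A repeating key of period 2 is used — shifts +10, +9 over and over.
Undoing it on zasekli: z−10=p, a−9=r, s−10=i, e−9=v, k−10=a, l−9=c, i−10=y.

privacy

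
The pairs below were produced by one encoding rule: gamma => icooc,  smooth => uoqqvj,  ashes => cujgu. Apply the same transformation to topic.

vqrke

Compare letters: g→i is +2, a→c is +2, m→o is +2 — a constant shift. Every letter moves 2 places later in the alphabet, wrapping around z→a.
On topic: t+2=v, o+2=q, p+2=r, i+2=k, c+2=e.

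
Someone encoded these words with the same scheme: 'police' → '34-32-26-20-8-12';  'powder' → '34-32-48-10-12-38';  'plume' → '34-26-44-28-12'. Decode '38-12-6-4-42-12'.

p(#16)→34 and o(#15)→32: differences scale by 2, so n = 2·pos + 2. With a=1..z=26, the number is 2·pos + 2.
Decoding 38-12-6-4-42-12: 38→(38−2)÷2=18=r, 12→(12−2)÷2=5=e, 6→(6−2)÷2=2=b, 4→(4−2)÷2=1=a, 42→(42−2)÷2=20=t, 12→(12−2)÷2=5=e.

rebate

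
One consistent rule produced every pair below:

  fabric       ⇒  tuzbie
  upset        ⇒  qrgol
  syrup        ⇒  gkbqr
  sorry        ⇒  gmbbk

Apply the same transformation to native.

hulivo

Each letter's alphabet position (a=0..z=25) is mapped through 5·x+20 mod 26 — an affine cipher.
Applying it to native: n(13)→5·13+20≡7=h; a(0)→5·0+20≡20=u; t(19)→5·19+20≡11=l; i(8)→5·8+20≡8=i; v(21)→5·21+20≡21=v; e(4)→5·4+20≡14=o (all mod 26).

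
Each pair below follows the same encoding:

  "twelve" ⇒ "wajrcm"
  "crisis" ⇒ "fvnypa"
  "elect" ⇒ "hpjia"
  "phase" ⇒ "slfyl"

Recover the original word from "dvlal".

In twelve: t→w is +3, w→a is +4, e→j is +5, l→r is +6 — the shift increases by 1 each position. The shift increases by 1 at each position, starting from +3: 3, 4, 5, ….
Reversing it on dvlal: d−3=a, v−4=r, l−5=g, a−6=u, l−7=e.

argue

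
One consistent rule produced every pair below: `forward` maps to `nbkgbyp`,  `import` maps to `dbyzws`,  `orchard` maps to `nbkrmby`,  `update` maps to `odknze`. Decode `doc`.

set

The output letters match the input read backwards, each shifted +10: forward reversed is drawrof. The word is reversed, then every letter is shifted forward by 10.
Reversing it on doc: shift back: d−10=t, o−10=e, c−10=s → tes; then reverse → set.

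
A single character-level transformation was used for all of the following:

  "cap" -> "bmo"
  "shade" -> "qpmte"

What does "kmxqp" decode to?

delay

The output letters match the input read backwards, each shifted +12: cap reversed is pac. The word is reversed, then every letter is shifted forward by 12.
Decoding kmxqp: shift back: k−12=y, m−12=a, x−12=l, q−12=e, p−12=d → yaled; then reverse → delay.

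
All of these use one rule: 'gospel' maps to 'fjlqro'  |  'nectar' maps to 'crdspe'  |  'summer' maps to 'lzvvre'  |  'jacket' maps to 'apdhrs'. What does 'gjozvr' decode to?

volume

g(6)→f(5) and o(14)→j(9) fit y≡7x+15 (mod 26); the inverse of 7 mod 26 is 15. Treating letters as 0–25, the rule is x ↦ 7x + 15 (mod 26).
Undoing it on gjozvr: g(6)→15·(6−15)≡21=v; j(9)→15·(9−15)≡14=o; o(14)→15·(14−15)≡11=l; z(25)→15·(25−15)≡20=u; v(21)→15·(21−15)≡12=m; r(17)→15·(17−15)≡4=e (all mod 26).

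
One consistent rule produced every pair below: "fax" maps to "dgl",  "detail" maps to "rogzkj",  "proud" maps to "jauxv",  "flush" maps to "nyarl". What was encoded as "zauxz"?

trout

The word is reversed, then every letter is shifted forward by 6.
Reversing it on zauxz: shift back: z−6=t, a−6=u, u−6=o, x−6=r, z−6=t → tuort; then reverse → trout.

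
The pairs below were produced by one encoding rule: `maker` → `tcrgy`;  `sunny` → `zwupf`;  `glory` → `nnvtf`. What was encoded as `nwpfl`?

guide

Shifts by position in maker: pos 0: m→t (+7), pos 1: a→c (+2), pos 2: k→r (+7), pos 3: e→g (+2) — repeating every 2. The shifts repeat in a cycle of length 2: positions 0,1,… shift by +7, +2, then the pattern repeats.
Decoding nwpfl: n−7=g, w−2=u, p−7=i, f−2=d, l−7=e.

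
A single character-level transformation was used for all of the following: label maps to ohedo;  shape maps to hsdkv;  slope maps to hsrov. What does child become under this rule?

Read the word backwards and shift each letter +3.
On child: reverse → dlihc; then shift: d+3=g, l+3=o, i+3=l, h+3=k, c+3=f.

golkf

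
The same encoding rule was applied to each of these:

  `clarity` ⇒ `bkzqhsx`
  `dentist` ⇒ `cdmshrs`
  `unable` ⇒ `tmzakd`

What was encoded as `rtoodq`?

Compare letters: c→b is +25, l→k is +25, a→z is +25 — a constant shift. It's a constant shift of +25 (ROT25).
Undoing it on rtoodq: r−25=s, t−25=u, o−25=p, o−25=p, d−25=e, q−25=r.

supper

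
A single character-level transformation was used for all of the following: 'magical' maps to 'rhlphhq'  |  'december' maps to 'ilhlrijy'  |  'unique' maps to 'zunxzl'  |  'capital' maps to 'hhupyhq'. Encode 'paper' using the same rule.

uhulw

The shifts repeat in a cycle of length 2: positions 0,1,… shift by +5, +7, then the pattern repeats.
Applying it to paper: p+5=u, a+7=h, p+5=u, e+7=l, r+5=w.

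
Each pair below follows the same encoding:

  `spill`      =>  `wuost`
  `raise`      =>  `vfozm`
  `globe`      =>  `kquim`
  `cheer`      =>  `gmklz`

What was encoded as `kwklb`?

In spill: s→w is +4, p→u is +5, i→o is +6, l→s is +7 — the shift increases by 1 each position. Each letter shifts forward by (position + 4), i.e. 4, 5, 6, … — the shift grows by one for each successive letter.
Undoing it on kwklb: k−4=g, w−5=r, k−6=e, l−7=e, b−8=t.

greet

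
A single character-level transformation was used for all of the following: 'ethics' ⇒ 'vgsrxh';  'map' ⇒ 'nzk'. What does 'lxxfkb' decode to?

This is the alphabet-reversal cipher (Atbash): a becomes z, b becomes y, etc.
Decoding lxxfkb: l↔o, x↔c, x↔c, f↔u, k↔p, b↔y.

occupy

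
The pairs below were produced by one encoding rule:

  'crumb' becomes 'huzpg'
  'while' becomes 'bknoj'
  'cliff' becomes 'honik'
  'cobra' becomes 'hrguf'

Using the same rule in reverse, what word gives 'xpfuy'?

Shifts by position in crumb: pos 0: c→h (+5), pos 1: r→u (+3), pos 2: u→z (+5), pos 3: m→p (+3) — repeating every 2. A repeating key of period 2 is used — shifts +5, +3 over and over.
Decoding xpfuy: x−5=s, p−3=m, f−5=a, u−3=r, y−5=t.

smart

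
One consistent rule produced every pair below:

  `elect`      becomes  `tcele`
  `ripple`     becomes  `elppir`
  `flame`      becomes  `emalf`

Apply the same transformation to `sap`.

pas

The output letters match the input read backwards: elect reversed is tcele. It's just the letters in reverse order.
For sap: reverse → pas.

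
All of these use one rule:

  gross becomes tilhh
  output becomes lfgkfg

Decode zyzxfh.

Each pair mirrors across the alphabet (g↔t, r↔i, o↔l): positions sum to 25. This is the alphabet-reversal cipher (Atbash): a becomes z, b becomes y, etc.
Reversing it on zyzxfh: z↔a, y↔b, z↔a, x↔c, f↔u, h↔s.

abacus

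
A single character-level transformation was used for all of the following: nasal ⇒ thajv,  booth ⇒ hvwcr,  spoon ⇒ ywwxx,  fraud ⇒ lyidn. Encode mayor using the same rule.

Each letter shifts forward by (position + 6), i.e. 6, 7, 8, … — the shift grows by one for each successive letter.
For mayor: m+6=s, a+7=h, y+8=g, o+9=x, r+10=b.

shgxb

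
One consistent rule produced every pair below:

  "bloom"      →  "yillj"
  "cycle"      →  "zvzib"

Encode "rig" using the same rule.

ofd

Compare letters: b→y is +23, l→i is +23, o→l is +23 — a constant shift. This is a Caesar cipher with shift 23.
Applying it to rig: r+23=o, i+23=f, g+23=d.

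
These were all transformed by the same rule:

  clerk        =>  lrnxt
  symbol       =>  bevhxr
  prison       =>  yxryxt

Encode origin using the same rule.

Shifts by position in clerk: pos 0: c→l (+9), pos 1: l→r (+6), pos 2: e→n (+9), pos 3: r→x (+6) — repeating every 2. The shifts repeat in a cycle of length 2: positions 0,1,… shift by +9, +6, then the pattern repeats.
For origin: o+9=x, r+6=x, i+9=r, g+6=m, i+9=r, n+6=t.

xxrmrt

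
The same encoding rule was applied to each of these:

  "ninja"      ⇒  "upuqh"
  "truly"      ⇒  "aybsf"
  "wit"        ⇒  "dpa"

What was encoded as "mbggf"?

fuzzy

Compare letters: n→u is +7, i→p is +7, n→u is +7 — a constant shift. Every letter moves 7 places later in the alphabet, wrapping around z→a.
Undoing it on mbggf: m−7=f, b−7=u, g−7=z, g−7=z, f−7=y.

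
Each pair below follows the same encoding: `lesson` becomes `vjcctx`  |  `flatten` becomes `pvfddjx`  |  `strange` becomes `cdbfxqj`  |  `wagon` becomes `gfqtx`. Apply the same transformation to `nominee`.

xtwnxjj

The shift depends on letter class: consonant l→v is +10, but vowel e→j is +5. The rule splits by letter class: vowels +5, consonants +10.
For nominee: n(cons)+10=x, o(vowel)+5=t, m(cons)+10=w, i(vowel)+5=n, n(cons)+10=x, e(vowel)+5=j, e(vowel)+5=j.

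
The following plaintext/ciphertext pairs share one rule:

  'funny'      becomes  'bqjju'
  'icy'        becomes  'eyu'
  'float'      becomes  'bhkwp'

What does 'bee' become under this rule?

Compare letters: f→b is +22, u→q is +22, n→j is +22 — a constant shift. It's a constant shift of +22 (ROT22).
Applying it to bee: b+22=x, e+22=a, e+22=a.

xaa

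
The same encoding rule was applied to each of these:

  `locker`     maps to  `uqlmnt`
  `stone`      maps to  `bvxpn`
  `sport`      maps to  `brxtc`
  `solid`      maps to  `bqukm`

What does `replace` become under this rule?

agynjen

Shifts by position in locker: pos 0: l→u (+9), pos 1: o→q (+2), pos 2: c→l (+9), pos 3: k→m (+2) — repeating every 2. It's a Vigenère-style cipher with numeric key [9,2]: position i shifts by key[i mod 2].
Applying it to replace: r+9=a, e+2=g, p+9=y, l+2=n, a+9=j, c+2=e, e+9=n.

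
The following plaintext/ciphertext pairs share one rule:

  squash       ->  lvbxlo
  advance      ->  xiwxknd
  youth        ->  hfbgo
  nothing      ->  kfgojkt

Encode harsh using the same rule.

s(18)→l(11) and q(16)→v(21) fit y≡21x+23 (mod 26); the inverse of 21 mod 26 is 5. This is an affine cipher: with a=0,…,z=25, each position x becomes (21x+23) mod 26.
For harsh: h(7)→21·7+23≡14=o; a(0)→21·0+23≡23=x; r(17)→21·17+23≡16=q; s(18)→21·18+23≡11=l; h(7)→21·7+23≡14=o (all mod 26).

oxqlo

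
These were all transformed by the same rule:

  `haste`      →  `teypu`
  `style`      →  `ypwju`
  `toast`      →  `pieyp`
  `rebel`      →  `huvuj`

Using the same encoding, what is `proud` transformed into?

zhigd

h(7)→t(19) and a(0)→e(4) fit y≡17x+4 (mod 26); the inverse of 17 mod 26 is 23. This is an affine cipher: with a=0,…,z=25, each position x becomes (17x+4) mod 26.
On proud: p(15)→17·15+4≡25=z; r(17)→17·17+4≡7=h; o(14)→17·14+4≡8=i; u(20)→17·20+4≡6=g; d(3)→17·3+4≡3=d (all mod 26).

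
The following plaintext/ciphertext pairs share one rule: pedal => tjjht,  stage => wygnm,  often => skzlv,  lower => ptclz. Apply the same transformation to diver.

In pedal: p→t is +4, e→j is +5, d→j is +6, a→h is +7 — the shift increases by 1 each position. Each letter shifts forward by (position + 4), i.e. 4, 5, 6, … — the shift grows by one for each successive letter.
On diver: d+4=h, i+5=n, v+6=b, e+7=l, r+8=z.

hnblz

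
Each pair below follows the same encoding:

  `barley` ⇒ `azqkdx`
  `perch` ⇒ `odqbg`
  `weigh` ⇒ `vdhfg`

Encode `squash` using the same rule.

Compare letters: b→a is +25, a→z is +25, r→q is +25 — a constant shift. This is a Caesar cipher with shift 25.
For squash: s+25=r, q+25=p, u+25=t, a+25=z, s+25=r, h+25=g.

rptzrg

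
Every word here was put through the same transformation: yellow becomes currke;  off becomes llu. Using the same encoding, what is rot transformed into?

Read the word backwards and shift each letter +6.
For rot: reverse → tor; then shift: t+6=z, o+6=u, r+6=x.

zux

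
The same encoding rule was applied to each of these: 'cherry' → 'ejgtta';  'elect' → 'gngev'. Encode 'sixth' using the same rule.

Compare letters: c→e is +2, h→j is +2, e→g is +2 — a constant shift. It's a constant shift of +2 (ROT2).
Applying it to sixth: s+2=u, i+2=k, x+2=z, t+2=v, h+2=j.

ukzvj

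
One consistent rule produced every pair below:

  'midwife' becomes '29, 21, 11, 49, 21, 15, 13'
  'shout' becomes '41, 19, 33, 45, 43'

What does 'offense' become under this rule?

33, 15, 15, 13, 31, 41, 13

m(#13)→29 and i(#9)→21: differences scale by 2, so n = 2·pos + 3. Each letter becomes 2×(its alphabet position, a=1..z=26) + 3.
On offense: o=15→33, f=6→15, f=6→15, e=5→13, n=14→31, s=19→41, e=5→13.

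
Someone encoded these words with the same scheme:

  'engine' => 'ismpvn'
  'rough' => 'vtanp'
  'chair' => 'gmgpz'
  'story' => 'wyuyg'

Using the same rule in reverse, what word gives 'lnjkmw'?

hidden

In engine: e→i is +4, n→s is +5, g→m is +6, i→p is +7 — the shift increases by 1 each position. The shift increases by 1 at each position, starting from +4: 4, 5, 6, ….
Reversing it on lnjkmw: l−4=h, n−5=i, j−6=d, k−7=d, m−8=e, w−9=n.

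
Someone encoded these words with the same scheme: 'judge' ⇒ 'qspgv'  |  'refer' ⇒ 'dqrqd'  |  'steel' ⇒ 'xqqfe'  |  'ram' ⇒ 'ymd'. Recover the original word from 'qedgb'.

purse

The output letters match the input read backwards, each shifted +12: judge reversed is egduj. Two steps: reverse the string, then apply a Caesar shift of +12.
Undoing it on qedgb: shift back: q−12=e, e−12=s, d−12=r, g−12=u, b−12=p → esrup; then reverse → purse.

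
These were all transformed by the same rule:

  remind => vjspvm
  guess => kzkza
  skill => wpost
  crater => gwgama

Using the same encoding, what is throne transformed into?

Each letter shifts forward by (position + 4), i.e. 4, 5, 6, … — the shift grows by one for each successive letter.
For throne: t+4=x, h+5=m, r+6=x, o+7=v, n+8=v, e+9=n.

xmxvvn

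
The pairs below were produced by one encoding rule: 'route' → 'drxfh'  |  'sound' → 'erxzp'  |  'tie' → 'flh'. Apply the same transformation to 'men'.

yhz

Vowels shift forward by 3 and consonants shift forward by 12.
Applying it to men: m(cons)+12=y, e(vowel)+3=h, n(cons)+12=z.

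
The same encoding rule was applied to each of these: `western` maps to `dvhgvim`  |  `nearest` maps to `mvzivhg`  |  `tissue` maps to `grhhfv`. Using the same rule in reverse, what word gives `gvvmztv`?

teenage

This is the alphabet-reversal cipher (Atbash): a becomes z, b becomes y, etc.
Undoing it on gvvmztv: g↔t, v↔e, v↔e, m↔n, z↔a, t↔g, v↔e.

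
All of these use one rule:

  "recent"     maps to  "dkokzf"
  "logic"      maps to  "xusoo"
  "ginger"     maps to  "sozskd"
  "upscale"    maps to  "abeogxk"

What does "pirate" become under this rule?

Vowels shift forward by 6 and consonants shift forward by 12.
Applying it to pirate: p(cons)+12=b, i(vowel)+6=o, r(cons)+12=d, a(vowel)+6=g, t(cons)+12=f, e(vowel)+6=k.

bodgfk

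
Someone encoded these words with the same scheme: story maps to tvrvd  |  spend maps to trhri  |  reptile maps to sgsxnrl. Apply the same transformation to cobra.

In story: s→t is +1, t→v is +2, o→r is +3, r→v is +4 — the shift increases by 1 each position. Letter i (0-indexed) is shifted by i+1, so successive shifts are 1, 2, 3, ….
For cobra: c+1=d, o+2=q, b+3=e, r+4=v, a+5=f.

dqevf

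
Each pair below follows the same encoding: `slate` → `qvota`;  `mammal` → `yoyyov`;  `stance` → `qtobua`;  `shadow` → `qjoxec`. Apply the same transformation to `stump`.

qtwyh

s(18)→q(16) and l(11)→v(21) fit y≡3x+14 (mod 26); the inverse of 3 mod 26 is 9. This is an affine cipher: with a=0,…,z=25, each position x becomes (3x+14) mod 26.
On stump: s(18)→3·18+14≡16=q; t(19)→3·19+14≡19=t; u(20)→3·20+14≡22=w; m(12)→3·12+14≡24=y; p(15)→3·15+14≡7=h (all mod 26).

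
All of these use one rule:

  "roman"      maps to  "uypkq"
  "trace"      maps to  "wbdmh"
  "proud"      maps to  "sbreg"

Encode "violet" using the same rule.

ysrvhd

It's a Vigenère-style cipher with numeric key [3,10]: position i shifts by key[i mod 2].
Applying it to violet: v+3=y, i+10=s, o+3=r, l+10=v, e+3=h, t+10=d.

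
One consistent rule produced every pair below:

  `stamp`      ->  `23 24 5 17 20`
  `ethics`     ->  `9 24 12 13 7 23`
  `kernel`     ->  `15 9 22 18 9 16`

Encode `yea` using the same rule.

29 9 5

s is letter #19 and maps to 23: an offset of 4. Letters become their 1-based position plus 4 (so a→5, b→6, …).
Applying it to yea: y=25→29, e=5→9, a=1→5.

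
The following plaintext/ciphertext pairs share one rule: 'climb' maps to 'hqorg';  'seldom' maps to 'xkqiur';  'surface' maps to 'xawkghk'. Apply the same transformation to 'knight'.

psolmy

The shift depends on letter class: consonant c→h is +5, but vowel i→o is +6. The rule splits by letter class: vowels +6, consonants +5.
For knight: k(cons)+5=p, n(cons)+5=s, i(vowel)+6=o, g(cons)+5=l, h(cons)+5=m, t(cons)+5=y.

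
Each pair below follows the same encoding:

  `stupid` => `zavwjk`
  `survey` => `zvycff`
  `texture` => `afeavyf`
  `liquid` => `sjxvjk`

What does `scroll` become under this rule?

The shift depends on letter class: consonant s→z is +7, but vowel u→v is +1. Two shifts are in play — +1 for a/e/i/o/u, +7 for every other letter.
Applying it to scroll: s(cons)+7=z, c(cons)+7=j, r(cons)+7=y, o(vowel)+1=p, l(cons)+7=s, l(cons)+7=s.

zjypss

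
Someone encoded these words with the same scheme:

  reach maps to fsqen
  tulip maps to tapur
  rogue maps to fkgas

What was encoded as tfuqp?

r(17)→f(5) and e(4)→s(18) fit y≡7x+16 (mod 26); the inverse of 7 mod 26 is 15. This is an affine cipher: with a=0,…,z=25, each position x becomes (7x+16) mod 26.
Decoding tfuqp: t(19)→15·(19−16)≡19=t; f(5)→15·(5−16)≡17=r; u(20)→15·(20−16)≡8=i; q(16)→15·(16−16)≡0=a; p(15)→15·(15−16)≡11=l (all mod 26).

trial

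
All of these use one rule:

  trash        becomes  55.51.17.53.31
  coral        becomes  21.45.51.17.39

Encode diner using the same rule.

23.33.43.25.51

t(#20)→55 and r(#18)→51: differences scale by 2, so n = 2·pos + 15. The formula is n = 2×(alphabet index, a=1) + 15.
On diner: d=4→23, i=9→33, n=14→43, e=5→25, r=18→51.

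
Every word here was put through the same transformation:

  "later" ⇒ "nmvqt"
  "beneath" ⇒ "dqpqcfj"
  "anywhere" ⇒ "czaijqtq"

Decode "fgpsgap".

Shifts by position in later: pos 0: l→n (+2), pos 1: a→m (+12), pos 2: t→v (+2), pos 3: e→q (+12) — repeating every 2. The shifts repeat in a cycle of length 2: positions 0,1,… shift by +2, +12, then the pattern repeats.
Reversing it on fgpsgap: f−2=d, g−12=u, p−2=n, s−12=g, g−2=e, a−12=o, p−2=n.

dungeon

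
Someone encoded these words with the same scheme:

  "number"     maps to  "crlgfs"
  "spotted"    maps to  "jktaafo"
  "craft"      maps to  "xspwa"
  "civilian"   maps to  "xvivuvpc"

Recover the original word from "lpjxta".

Each letter's alphabet position (a=0..z=25) is mapped through 17·x+15 mod 26 — an affine cipher.
Decoding lpjxta: l(11)→23·(11−15)≡12=m; p(15)→23·(15−15)≡0=a; j(9)→23·(9−15)≡18=s; x(23)→23·(23−15)≡2=c; t(19)→23·(19−15)≡14=o; a(0)→23·(0−15)≡19=t (all mod 26).

mascot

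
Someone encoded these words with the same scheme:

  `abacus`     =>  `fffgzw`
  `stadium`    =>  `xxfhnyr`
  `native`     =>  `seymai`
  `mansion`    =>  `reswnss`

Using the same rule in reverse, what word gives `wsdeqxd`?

royalty

Shifts by position in abacus: pos 0: a→f (+5), pos 1: b→f (+4), pos 2: a→f (+5), pos 3: c→g (+4) — repeating every 2. It's a Vigenère-style cipher with numeric key [5,4]: position i shifts by key[i mod 2].
Reversing it on wsdeqxd: w−5=r, s−4=o, d−5=y, e−4=a, q−5=l, x−4=t, d−5=y.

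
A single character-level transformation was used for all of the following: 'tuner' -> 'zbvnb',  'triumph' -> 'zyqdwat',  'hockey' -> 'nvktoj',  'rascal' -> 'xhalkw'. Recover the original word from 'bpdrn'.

vivid

Each letter shifts forward by (position + 6), i.e. 6, 7, 8, … — the shift grows by one for each successive letter.
Decoding bpdrn: b−6=v, p−7=i, d−8=v, r−9=i, n−10=d.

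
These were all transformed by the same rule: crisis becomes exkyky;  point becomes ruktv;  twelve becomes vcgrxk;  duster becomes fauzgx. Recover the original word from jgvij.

Shifts by position in crisis: pos 0: c→e (+2), pos 1: r→x (+6), pos 2: i→k (+2), pos 3: s→y (+6) — repeating every 2. It's a Vigenère-style cipher with numeric key [2,6]: position i shifts by key[i mod 2].
Undoing it on jgvij: j−2=h, g−6=a, v−2=t, i−6=c, j−2=h.

hatch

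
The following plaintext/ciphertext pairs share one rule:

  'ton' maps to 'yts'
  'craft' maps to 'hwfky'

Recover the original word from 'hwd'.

Compare letters: t→y is +5, o→t is +5, n→s is +5 — a constant shift. Every letter moves 5 places later in the alphabet, wrapping around z→a.
Reversing it on hwd: h−5=c, w−5=r, d−5=y.

cry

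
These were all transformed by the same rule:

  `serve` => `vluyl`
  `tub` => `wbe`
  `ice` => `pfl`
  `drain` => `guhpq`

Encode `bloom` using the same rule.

The shift depends on letter class: consonant s→v is +3, but vowel e→l is +7. The rule splits by letter class: vowels +7, consonants +3.
Applying it to bloom: b(cons)+3=e, l(cons)+3=o, o(vowel)+7=v, o(vowel)+7=v, m(cons)+3=p.

eovvp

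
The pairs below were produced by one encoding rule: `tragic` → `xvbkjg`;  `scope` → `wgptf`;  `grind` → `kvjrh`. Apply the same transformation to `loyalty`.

The shift depends on letter class: consonant t→x is +4, but vowel a→b is +1. The rule splits by letter class: vowels +1, consonants +4.
On loyalty: l(cons)+4=p, o(vowel)+1=p, y(cons)+4=c, a(vowel)+1=b, l(cons)+4=p, t(cons)+4=x, y(cons)+4=c.

ppcbpxc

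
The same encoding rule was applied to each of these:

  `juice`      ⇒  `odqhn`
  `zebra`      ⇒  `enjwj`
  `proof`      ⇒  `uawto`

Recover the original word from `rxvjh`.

money

Shifts by position in juice: pos 0: j→o (+5), pos 1: u→d (+9), pos 2: i→q (+8), pos 3: c→h (+5), pos 4: e→n (+9) — repeating every 3. A repeating key of period 3 is used — shifts +5, +9, +8 over and over.
Decoding rxvjh: r−5=m, x−9=o, v−8=n, j−5=e, h−9=y.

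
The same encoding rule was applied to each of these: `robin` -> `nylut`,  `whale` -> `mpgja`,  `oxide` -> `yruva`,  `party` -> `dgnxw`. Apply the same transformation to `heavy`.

paghw

r(17)→n(13) and o(14)→y(24) fit y≡5x+6 (mod 26); the inverse of 5 mod 26 is 21. Treating letters as 0–25, the rule is x ↦ 5x + 6 (mod 26).
For heavy: h(7)→5·7+6≡15=p; e(4)→5·4+6≡0=a; a(0)→5·0+6≡6=g; v(21)→5·21+6≡7=h; y(24)→5·24+6≡22=w (all mod 26).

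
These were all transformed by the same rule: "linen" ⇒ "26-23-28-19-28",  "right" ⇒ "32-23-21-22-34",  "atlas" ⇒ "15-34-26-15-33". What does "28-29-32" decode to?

nor

l is letter #12 and maps to 26: an offset of 14. Each letter is replaced by its alphabet position (a=1..z=26) + 14.
Decoding 28-29-32: 28→(28−14)÷1=14=n, 29→(29−14)÷1=15=o, 32→(32−14)÷1=18=r.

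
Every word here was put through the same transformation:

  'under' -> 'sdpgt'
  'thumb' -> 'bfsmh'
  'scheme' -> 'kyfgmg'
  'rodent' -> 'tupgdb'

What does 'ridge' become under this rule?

u(20)→s(18) and n(13)→d(3) fit y≡17x+16 (mod 26); the inverse of 17 mod 26 is 23. Treating letters as 0–25, the rule is x ↦ 17x + 16 (mod 26).
Applying it to ridge: r(17)→17·17+16≡19=t; i(8)→17·8+16≡22=w; d(3)→17·3+16≡15=p; g(6)→17·6+16≡14=o; e(4)→17·4+16≡6=g (all mod 26).

twpog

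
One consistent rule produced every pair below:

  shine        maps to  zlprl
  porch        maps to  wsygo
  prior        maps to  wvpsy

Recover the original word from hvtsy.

armor

Shifts by position in shine: pos 0: s→z (+7), pos 1: h→l (+4), pos 2: i→p (+7), pos 3: n→r (+4) — repeating every 2. The shifts repeat in a cycle of length 2: positions 0,1,… shift by +7, +4, then the pattern repeats.
Reversing it on hvtsy: h−7=a, v−4=r, t−7=m, s−4=o, y−7=r.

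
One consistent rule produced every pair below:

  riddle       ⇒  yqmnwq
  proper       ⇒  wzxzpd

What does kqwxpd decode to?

In riddle: r→y is +7, i→q is +8, d→m is +9, d→n is +10 — the shift increases by 1 each position. The shift increases by 1 at each position, starting from +7: 7, 8, 9, ….
Undoing it on kqwxpd: k−7=d, q−8=i, w−9=n, x−10=n, p−11=e, d−12=r.

dinner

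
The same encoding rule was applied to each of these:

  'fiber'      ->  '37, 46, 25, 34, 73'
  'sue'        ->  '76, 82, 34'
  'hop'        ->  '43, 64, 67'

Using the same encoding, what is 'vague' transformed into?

Each letter becomes 3×(its alphabet position, a=1..z=26) + 19.
On vague: v=22→85, a=1→22, g=7→40, u=21→82, e=5→34.

85, 22, 40, 82, 34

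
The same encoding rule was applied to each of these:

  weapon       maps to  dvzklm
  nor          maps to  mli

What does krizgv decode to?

Each pair mirrors across the alphabet (w↔d, e↔v, a↔z): positions sum to 25. This is the alphabet-reversal cipher (Atbash): a becomes z, b becomes y, etc.
Undoing it on krizgv: k↔p, r↔i, i↔r, z↔a, g↔t, v↔e.

pirate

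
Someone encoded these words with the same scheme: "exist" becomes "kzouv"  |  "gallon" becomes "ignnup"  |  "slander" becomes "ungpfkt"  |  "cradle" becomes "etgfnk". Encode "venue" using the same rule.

xkpak

The rule splits by letter class: vowels +6, consonants +2.
Applying it to venue: v(cons)+2=x, e(vowel)+6=k, n(cons)+2=p, u(vowel)+6=a, e(vowel)+6=k.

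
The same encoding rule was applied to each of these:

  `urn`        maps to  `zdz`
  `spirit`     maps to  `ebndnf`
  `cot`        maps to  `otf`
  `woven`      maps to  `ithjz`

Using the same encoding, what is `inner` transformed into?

nzzjd

The rule splits by letter class: vowels +5, consonants +12.
On inner: i(vowel)+5=n, n(cons)+12=z, n(cons)+12=z, e(vowel)+5=j, r(cons)+12=d.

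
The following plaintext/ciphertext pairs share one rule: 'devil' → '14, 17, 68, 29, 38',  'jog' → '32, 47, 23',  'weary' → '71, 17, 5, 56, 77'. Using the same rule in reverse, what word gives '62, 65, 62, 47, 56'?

tutor

d(#4)→14 and e(#5)→17: differences scale by 3, so n = 3·pos + 2. The formula is n = 3×(alphabet index, a=1) + 2.
Reversing it on 62, 65, 62, 47, 56: 62→(62−2)÷3=20=t, 65→(65−2)÷3=21=u, 62→(62−2)÷3=20=t, 47→(47−2)÷3=15=o, 56→(56−2)÷3=18=r.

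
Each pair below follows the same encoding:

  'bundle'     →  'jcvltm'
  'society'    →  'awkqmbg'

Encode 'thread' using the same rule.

bpzmil

It's a constant shift of +8 (ROT8).
Applying it to thread: t+8=b, h+8=p, r+8=z, e+8=m, a+8=i, d+8=l.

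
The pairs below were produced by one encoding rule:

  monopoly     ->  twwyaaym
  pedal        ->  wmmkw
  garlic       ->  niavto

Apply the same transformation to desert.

kmbocf

In monopoly: m→t is +7, o→w is +8, n→w is +9, o→y is +10 — the shift increases by 1 each position. The shift increases by 1 at each position, starting from +7: 7, 8, 9, ….
Applying it to desert: d+7=k, e+8=m, s+9=b, e+10=o, r+11=c, t+12=f.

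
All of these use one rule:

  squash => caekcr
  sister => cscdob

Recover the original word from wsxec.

Compare letters: s→c is +10, q→a is +10, u→e is +10 — a constant shift. Each letter is shifted forward by 10 in the alphabet (a Caesar shift of +10).
Reversing it on wsxec: w−10=m, s−10=i, x−10=n, e−10=u, c−10=s.

minus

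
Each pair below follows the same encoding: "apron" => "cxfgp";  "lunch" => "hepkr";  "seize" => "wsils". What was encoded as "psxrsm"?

nephew

a(0)→c(2) and p(15)→x(23) fit y≡17x+2 (mod 26); the inverse of 17 mod 26 is 23. Each letter's alphabet position (a=0..z=25) is mapped through 17·x+2 mod 26 — an affine cipher.
Undoing it on psxrsm: p(15)→23·(15−2)≡13=n; s(18)→23·(18−2)≡4=e; x(23)→23·(23−2)≡15=p; r(17)→23·(17−2)≡7=h; s(18)→23·(18−2)≡4=e; m(12)→23·(12−2)≡22=w (all mod 26).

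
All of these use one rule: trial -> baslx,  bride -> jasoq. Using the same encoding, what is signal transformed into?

arqymy

Letter i (0-indexed) is shifted by i+8, so successive shifts are 8, 9, 10, ….
For signal: s+8=a, i+9=r, g+10=q, n+11=y, a+12=m, l+13=y.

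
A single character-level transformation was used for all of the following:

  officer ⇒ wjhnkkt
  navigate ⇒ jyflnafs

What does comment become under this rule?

ysjrrth

The output letters match the input read backwards, each shifted +5: officer reversed is reciffo. Two steps: reverse the string, then apply a Caesar shift of +5.
Applying it to comment: reverse → tnemmoc; then shift: t+5=y, n+5=s, e+5=j, m+5=r, m+5=r, o+5=t, c+5=h.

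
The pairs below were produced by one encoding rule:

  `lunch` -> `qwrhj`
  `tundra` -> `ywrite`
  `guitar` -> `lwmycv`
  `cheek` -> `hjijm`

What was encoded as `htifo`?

cream

Shifts by position in lunch: pos 0: l→q (+5), pos 1: u→w (+2), pos 2: n→r (+4), pos 3: c→h (+5), pos 4: h→j (+2) — repeating every 3. The shifts repeat in a cycle of length 3: positions 0,1,… shift by +5, +2, +4, then the pattern repeats.
Reversing it on htifo: h−5=c, t−2=r, i−4=e, f−5=a, o−2=m.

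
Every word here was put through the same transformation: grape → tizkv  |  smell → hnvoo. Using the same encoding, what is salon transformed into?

This is the alphabet-reversal cipher (Atbash): a becomes z, b becomes y, etc.
Applying it to salon: s↔h, a↔z, l↔o, o↔l, n↔m.

hzolm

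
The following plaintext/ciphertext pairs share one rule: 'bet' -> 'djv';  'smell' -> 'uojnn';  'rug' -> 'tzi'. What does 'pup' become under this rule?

rzr

The shift depends on letter class: consonant b→d is +2, but vowel e→j is +5. The rule splits by letter class: vowels +5, consonants +2.
On pup: p(cons)+2=r, u(vowel)+5=z, p(cons)+2=r.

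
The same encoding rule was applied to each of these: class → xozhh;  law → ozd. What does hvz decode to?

sea

Each letter is replaced by its mirror in the alphabet: a↔z, b↔y, c↔x, and so on (the Atbash cipher).
Reversing it on hvz: h↔s, v↔e, z↔a.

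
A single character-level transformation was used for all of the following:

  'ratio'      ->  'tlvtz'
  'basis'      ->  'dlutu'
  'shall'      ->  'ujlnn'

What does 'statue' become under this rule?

The rule splits by letter class: vowels +11, consonants +2.
On statue: s(cons)+2=u, t(cons)+2=v, a(vowel)+11=l, t(cons)+2=v, u(vowel)+11=f, e(vowel)+11=p.

uvlvfp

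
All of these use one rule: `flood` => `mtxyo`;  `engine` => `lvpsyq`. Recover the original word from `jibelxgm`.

Letter i (0-indexed) is shifted by i+7, so successive shifts are 7, 8, 9, ….
Decoding jibelxgm: j−7=c, i−8=a, b−9=s, e−10=u, l−11=a, x−12=l, g−13=t, m−14=y.

casualty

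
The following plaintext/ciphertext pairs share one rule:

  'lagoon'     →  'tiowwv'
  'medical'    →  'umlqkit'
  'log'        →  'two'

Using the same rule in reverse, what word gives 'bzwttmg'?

Compare letters: l→t is +8, a→i is +8, g→o is +8 — a constant shift. This is a Caesar cipher with shift 8.
Reversing it on bzwttmg: b−8=t, z−8=r, w−8=o, t−8=l, t−8=l, m−8=e, g−8=y.

trolley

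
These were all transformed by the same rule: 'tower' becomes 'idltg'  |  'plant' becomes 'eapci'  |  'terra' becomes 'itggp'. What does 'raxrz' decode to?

click

Each letter is shifted forward by 15 in the alphabet (a Caesar shift of +15).
Undoing it on raxrz: r−15=c, a−15=l, x−15=i, r−15=c, z−15=k.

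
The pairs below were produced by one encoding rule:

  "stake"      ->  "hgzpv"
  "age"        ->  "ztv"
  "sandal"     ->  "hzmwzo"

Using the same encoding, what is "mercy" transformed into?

nvixb

This is the alphabet-reversal cipher (Atbash): a becomes z, b becomes y, etc.
Applying it to mercy: m↔n, e↔v, r↔i, c↔x, y↔b.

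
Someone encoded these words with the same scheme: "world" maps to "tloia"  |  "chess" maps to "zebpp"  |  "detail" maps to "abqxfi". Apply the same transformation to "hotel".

elqbi

This is a Caesar cipher with shift 23.
For hotel: h+23=e, o+23=l, t+23=q, e+23=b, l+23=i.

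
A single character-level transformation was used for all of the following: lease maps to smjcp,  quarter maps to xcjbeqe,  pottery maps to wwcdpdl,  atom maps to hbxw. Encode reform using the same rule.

ymoycy

Letter i (0-indexed) is shifted by i+7, so successive shifts are 7, 8, 9, ….
For reform: r+7=y, e+8=m, f+9=o, o+10=y, r+11=c, m+12=y.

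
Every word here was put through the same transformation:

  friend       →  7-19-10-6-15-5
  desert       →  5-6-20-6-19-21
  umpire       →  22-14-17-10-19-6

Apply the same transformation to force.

7-16-19-4-6

The number is (letter's place in the alphabet, a=1) + 1.
For force: f=6→7, o=15→16, r=18→19, c=3→4, e=5→6.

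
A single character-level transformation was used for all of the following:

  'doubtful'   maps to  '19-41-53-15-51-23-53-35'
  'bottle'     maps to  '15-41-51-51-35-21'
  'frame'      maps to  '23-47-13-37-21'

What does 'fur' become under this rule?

23-53-47

d(#4)→19 and o(#15)→41: differences scale by 2, so n = 2·pos + 11. With a=1..z=26, the number is 2·pos + 11.
For fur: f=6→23, u=21→53, r=18→47.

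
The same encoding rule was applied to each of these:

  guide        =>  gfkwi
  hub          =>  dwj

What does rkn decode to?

lip

The output letters match the input read backwards, each shifted +2: guide reversed is ediug. The word is reversed, then every letter is shifted forward by 2.
Decoding rkn: shift back: r−2=p, k−2=i, n−2=l → pil; then reverse → lip.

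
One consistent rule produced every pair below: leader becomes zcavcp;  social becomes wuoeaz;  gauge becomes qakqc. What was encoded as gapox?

Each letter's alphabet position (a=0..z=25) is mapped through 7·x+0 mod 26 — an affine cipher.
Decoding gapox: g(6)→15·(6−0)≡12=m; a(0)→15·(0−0)≡0=a; p(15)→15·(15−0)≡17=r; o(14)→15·(14−0)≡2=c; x(23)→15·(23−0)≡7=h (all mod 26).

march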